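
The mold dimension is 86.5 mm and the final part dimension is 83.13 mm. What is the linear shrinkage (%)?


Shrinkage = (mold - part) / mold * 100
= (86.5 - 83.13) / 86.5 * 100
= 3.37 / 86.5 * 100
= 3.9%

3.9%


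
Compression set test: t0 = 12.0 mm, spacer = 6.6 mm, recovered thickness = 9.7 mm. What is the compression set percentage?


CS = (t0 - recovered) / (t0 - ts) * 100
= (12.0 - 9.7) / (12.0 - 6.6) * 100
= 2.3 / 5.4 * 100
= 42.6%

42.6%


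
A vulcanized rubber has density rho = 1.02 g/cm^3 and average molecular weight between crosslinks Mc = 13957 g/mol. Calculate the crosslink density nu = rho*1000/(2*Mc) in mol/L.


nu = rho * 1000 / (2 * Mc)
nu = 1.02 * 1000 / (2 * 13957)
nu = 1020.0 / 27914
nu = 0.0365 mol/L

0.0365 mol/L


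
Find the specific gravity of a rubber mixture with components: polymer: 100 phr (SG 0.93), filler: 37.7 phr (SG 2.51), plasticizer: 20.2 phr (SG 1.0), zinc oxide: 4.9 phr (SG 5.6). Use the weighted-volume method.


Sum of weights = 162.8
Volume contributions:
  polymer: 100/0.93 = 107.5269
  filler: 37.7/2.51 = 15.0199
  plasticizer: 20.2/1.0 = 20.2000
  zinc oxide: 4.9/5.6 = 0.8750
Sum of volumes = 143.6218
SG = 162.8 / 143.6218 = 1.134

SG = 1.134


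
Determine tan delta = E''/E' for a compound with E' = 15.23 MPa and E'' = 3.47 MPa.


tan delta = E'' / E'
= 3.47 / 15.23
= 0.2278

tan delta = 0.2278


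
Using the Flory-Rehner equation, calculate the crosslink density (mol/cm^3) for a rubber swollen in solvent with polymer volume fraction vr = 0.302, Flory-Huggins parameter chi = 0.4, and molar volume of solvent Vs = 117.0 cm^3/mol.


ln(1 - vr) = ln(1 - 0.302) = -0.3595
Numerator = -((-0.3595) + 0.302 + 0.4 * 0.302^2) = 0.0211
Denominator = 117.0 * (0.302^(1/3) - 0.302/2) = 60.8303
nu = 0.0211 / 60.8303 = 3.4612e-04 mol/cm^3

3.4612e-04 mol/cm^3


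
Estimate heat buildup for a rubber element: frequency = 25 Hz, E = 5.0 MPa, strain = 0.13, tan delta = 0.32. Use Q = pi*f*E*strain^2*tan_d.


Q = pi * f * E * strain^2 * tan_d
= pi * 25 * 5.0 * 0.13^2 * 0.32
= pi * 25 * 5.0 * 0.0169 * 0.32
= 2.1237

Q = 2.1237


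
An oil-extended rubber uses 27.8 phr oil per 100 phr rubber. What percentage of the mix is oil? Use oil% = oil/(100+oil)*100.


Oil % = oil / (100 + oil) * 100
= 27.8 / (100 + 27.8) * 100
= 27.8 / 127.8 * 100
= 21.75%

21.75%


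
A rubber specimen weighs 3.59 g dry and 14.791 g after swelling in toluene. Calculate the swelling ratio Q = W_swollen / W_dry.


Q = W_swollen / W_dry
Q = 14.791 / 3.59
Q = 4.12

Q = 4.12


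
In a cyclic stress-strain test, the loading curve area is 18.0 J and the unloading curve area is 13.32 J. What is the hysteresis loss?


Hysteresis loss = loading - unloading
= 18.0 - 13.32
= 4.68 J

4.68 J


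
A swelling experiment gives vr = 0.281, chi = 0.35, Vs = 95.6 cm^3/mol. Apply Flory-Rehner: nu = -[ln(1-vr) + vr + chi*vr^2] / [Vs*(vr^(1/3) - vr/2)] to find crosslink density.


ln(1 - vr) = ln(1 - 0.281) = -0.3299
Numerator = -((-0.3299) + 0.281 + 0.35 * 0.281^2) = 0.0213
Denominator = 95.6 * (0.281^(1/3) - 0.281/2) = 49.1854
nu = 0.0213 / 49.1854 = 4.3219e-04 mol/cm^3

4.3219e-04 mol/cm^3


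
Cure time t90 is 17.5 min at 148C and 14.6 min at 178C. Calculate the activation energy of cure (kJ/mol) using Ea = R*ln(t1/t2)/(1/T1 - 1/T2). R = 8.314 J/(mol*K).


T1 = 421.15 K, T2 = 451.15 K
1/T1 - 1/T2 = 1.5789e-04
ln(t1/t2) = ln(17.5/14.6) = 0.1812
Ea = 8.314 * 0.1812 / 1.5789e-04 = 9540.1507 J/mol
Ea = 9.54 kJ/mol

9.54 kJ/mol


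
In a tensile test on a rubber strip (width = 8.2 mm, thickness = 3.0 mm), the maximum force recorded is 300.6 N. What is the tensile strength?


Area = width * thickness = 8.2 * 3.0 = 24.6 mm^2
TS = force / area = 300.6 / 24.6 = 12.22 MPa

12.22 MPa


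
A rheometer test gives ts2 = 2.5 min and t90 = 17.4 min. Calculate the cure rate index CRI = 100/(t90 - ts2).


CRI = 100 / (t90 - ts2)
= 100 / (17.4 - 2.5)
= 100 / 14.9
= 6.71 min^-1

6.71 min^-1


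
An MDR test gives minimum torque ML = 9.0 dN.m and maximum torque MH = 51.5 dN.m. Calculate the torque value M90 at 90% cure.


M90 = ML + 0.9 * (MH - ML)
M90 = 9.0 + 0.9 * (51.5 - 9.0)
M90 = 9.0 + 0.9 * 42.5
M90 = 47.25 dN.m

47.25 dN.m


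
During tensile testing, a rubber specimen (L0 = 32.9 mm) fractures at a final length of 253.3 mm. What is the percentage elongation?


Elongation = (Lf - L0) / L0 * 100
= (253.3 - 32.9) / 32.9 * 100
= 220.4 / 32.9 * 100
= 669.9%

669.9%


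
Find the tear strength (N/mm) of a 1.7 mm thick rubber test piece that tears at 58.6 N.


Tear strength = force / thickness
= 58.6 / 1.7
= 34.47 N/mm

34.47 N/mm


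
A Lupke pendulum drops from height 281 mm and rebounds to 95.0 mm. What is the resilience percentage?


Resilience = h_rebound / h_drop * 100
= 95.0 / 281 * 100
= 33.8%

33.8%


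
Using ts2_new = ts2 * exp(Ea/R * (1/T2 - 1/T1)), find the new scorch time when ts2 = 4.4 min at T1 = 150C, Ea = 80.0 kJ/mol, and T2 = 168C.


Convert temperatures: T1 = 150 + 273.15 = 423.15 K, T2 = 168 + 273.15 = 441.15 K
ts2_new = 4.4 * exp(80000 / 8.314 * (1/441.15 - 1/423.15))
1/T2 - 1/T1 = -9.6425e-05
ts2_new = 1.74 min

1.74 min


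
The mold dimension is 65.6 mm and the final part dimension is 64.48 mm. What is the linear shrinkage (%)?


Shrinkage = (mold - part) / mold * 100
= (65.6 - 64.48) / 65.6 * 100
= 1.12 / 65.6 * 100
= 1.71%

1.71%


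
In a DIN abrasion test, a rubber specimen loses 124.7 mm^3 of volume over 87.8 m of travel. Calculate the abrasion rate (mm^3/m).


Rate = volume_loss / distance
= 124.7 / 87.8
= 1.42 mm^3/m

1.42 mm^3/m


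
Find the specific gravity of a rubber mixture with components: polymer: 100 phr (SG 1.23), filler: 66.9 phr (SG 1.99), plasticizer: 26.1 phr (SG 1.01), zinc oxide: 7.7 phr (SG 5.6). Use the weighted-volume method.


Sum of weights = 200.7
Volume contributions:
  polymer: 100/1.23 = 81.3008
  filler: 66.9/1.99 = 33.6181
  plasticizer: 26.1/1.01 = 25.8416
  zinc oxide: 7.7/5.6 = 1.3750
Sum of volumes = 142.1355
SG = 200.7 / 142.1355 = 1.412

SG = 1.412


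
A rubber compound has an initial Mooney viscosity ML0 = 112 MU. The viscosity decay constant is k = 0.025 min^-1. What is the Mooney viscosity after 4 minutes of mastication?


ML = ML0 * exp(-k * t)
ML = 112 * exp(-0.025 * 4)
ML = 112 * 0.9048
ML = 101.34 MU

101.34 MU


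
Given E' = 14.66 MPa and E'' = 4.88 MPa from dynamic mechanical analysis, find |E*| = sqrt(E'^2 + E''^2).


|E*| = sqrt(E'^2 + E''^2)
= sqrt(14.66^2 + 4.88^2)
= sqrt(214.9156 + 23.8144)
= 15.451 MPa

15.451 MPa


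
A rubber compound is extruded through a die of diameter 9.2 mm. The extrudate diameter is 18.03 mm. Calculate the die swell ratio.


Die swell ratio = D_extrudate / D_die
= 18.03 / 9.2
= 1.96

Die swell = 1.96


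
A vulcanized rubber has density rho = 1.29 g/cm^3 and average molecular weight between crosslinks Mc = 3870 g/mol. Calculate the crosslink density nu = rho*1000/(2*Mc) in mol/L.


nu = rho * 1000 / (2 * Mc)
nu = 1.29 * 1000 / (2 * 3870)
nu = 1290.0 / 7740
nu = 0.1667 mol/L

0.1667 mol/L


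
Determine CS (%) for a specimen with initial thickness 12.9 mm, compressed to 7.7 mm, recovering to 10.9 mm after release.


CS = (t0 - recovered) / (t0 - ts) * 100
= (12.9 - 10.9) / (12.9 - 7.7) * 100
= 2.0 / 5.2 * 100
= 38.5%

38.5%


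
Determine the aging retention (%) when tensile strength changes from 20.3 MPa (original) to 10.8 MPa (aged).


Retention = aged / original * 100
= 10.8 / 20.3 * 100
= 53.2%

53.2%


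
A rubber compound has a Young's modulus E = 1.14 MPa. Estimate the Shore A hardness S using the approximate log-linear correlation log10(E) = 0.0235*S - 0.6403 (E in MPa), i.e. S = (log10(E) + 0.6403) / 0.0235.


log10(E) = 0.0235*S - 0.6403  =>  S = (log10(E) + 0.6403) / 0.0235
log10(1.14) = 0.056905
S = (0.056905 + 0.6403) / 0.0235 = 0.697205 / 0.0235
S = 29.7

Shore A = 29.7


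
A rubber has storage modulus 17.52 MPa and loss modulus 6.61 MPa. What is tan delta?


tan delta = E'' / E'
= 6.61 / 17.52
= 0.3773

tan delta = 0.3773


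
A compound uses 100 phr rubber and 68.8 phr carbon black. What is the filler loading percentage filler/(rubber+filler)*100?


Filler % = filler / (rubber + filler) * 100
= 68.8 / (100 + 68.8) * 100
= 68.8 / 168.8 * 100
= 40.76%

40.76%


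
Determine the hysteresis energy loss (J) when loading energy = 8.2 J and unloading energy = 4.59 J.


Hysteresis loss = loading - unloading
= 8.2 - 4.59
= 3.61 J

3.61 J


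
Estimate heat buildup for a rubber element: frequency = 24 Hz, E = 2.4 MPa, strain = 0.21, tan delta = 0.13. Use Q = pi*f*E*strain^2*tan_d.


Q = pi * f * E * strain^2 * tan_d
= pi * 24 * 2.4 * 0.21^2 * 0.13
= pi * 24 * 2.4 * 0.0441 * 0.13
= 1.0374

Q = 1.0374


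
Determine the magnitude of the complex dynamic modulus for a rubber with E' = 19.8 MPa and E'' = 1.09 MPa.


|E*| = sqrt(E'^2 + E''^2)
= sqrt(19.8^2 + 1.09^2)
= sqrt(392.0400 + 1.1881)
= 19.83 MPa

19.83 MPa


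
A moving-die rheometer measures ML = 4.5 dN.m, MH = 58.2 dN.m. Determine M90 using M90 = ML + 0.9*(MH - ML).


M90 = ML + 0.9 * (MH - ML)
M90 = 4.5 + 0.9 * (58.2 - 4.5)
M90 = 4.5 + 0.9 * 53.7
M90 = 52.83 dN.m

52.83 dN.m


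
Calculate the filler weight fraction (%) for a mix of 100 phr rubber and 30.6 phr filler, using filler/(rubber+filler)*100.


Filler % = filler / (rubber + filler) * 100
= 30.6 / (100 + 30.6) * 100
= 30.6 / 130.6 * 100
= 23.43%

23.43%


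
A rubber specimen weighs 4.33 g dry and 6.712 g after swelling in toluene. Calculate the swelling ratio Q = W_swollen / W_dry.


Q = W_swollen / W_dry
Q = 6.712 / 4.33
Q = 1.55

Q = 1.55


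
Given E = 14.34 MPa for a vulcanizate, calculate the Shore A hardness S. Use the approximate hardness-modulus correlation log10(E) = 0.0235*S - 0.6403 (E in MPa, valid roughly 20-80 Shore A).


log10(E) = 0.0235*S - 0.6403  =>  S = (log10(E) + 0.6403) / 0.0235
log10(14.34) = 1.156549
S = (1.156549 + 0.6403) / 0.0235 = 1.796849 / 0.0235
S = 76.5

Shore A = 76.5


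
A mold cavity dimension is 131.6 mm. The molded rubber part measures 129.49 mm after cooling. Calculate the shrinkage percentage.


Shrinkage = (mold - part) / mold * 100
= (131.6 - 129.49) / 131.6 * 100
= 2.11 / 131.6 * 100
= 1.6%

1.6%


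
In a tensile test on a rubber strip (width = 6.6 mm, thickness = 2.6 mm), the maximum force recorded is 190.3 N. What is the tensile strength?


Area = width * thickness = 6.6 * 2.6 = 17.16 mm^2
TS = force / area = 190.3 / 17.16 = 11.09 MPa

11.09 MPa


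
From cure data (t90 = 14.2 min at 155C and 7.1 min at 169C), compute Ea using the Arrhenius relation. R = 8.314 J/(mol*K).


T1 = 428.15 K, T2 = 442.15 K
1/T1 - 1/T2 = 7.3954e-05
ln(t1/t2) = ln(14.2/7.1) = 0.6931
Ea = 8.314 * 0.6931 / 7.3954e-05 = 77924.3204 J/mol
Ea = 77.92 kJ/mol

77.92 kJ/mol


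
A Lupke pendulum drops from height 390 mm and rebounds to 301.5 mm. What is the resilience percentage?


Resilience = h_rebound / h_drop * 100
= 301.5 / 390 * 100
= 77.3%

77.3%


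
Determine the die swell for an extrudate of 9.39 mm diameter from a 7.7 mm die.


Die swell ratio = D_extrudate / D_die
= 9.39 / 7.7
= 1.219

Die swell = 1.219


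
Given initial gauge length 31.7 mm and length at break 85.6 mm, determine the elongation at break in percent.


Elongation = (Lf - L0) / L0 * 100
= (85.6 - 31.7) / 31.7 * 100
= 53.9 / 31.7 * 100
= 170.0%

170.0%


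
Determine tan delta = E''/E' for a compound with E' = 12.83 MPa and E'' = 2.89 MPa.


tan delta = E'' / E'
= 2.89 / 12.83
= 0.2253

tan delta = 0.2253


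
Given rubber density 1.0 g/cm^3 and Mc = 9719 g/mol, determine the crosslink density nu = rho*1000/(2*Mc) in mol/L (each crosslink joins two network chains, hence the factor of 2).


nu = rho * 1000 / (2 * Mc)
nu = 1.0 * 1000 / (2 * 9719)
nu = 1000.0 / 19438
nu = 0.0514 mol/L

0.0514 mol/L


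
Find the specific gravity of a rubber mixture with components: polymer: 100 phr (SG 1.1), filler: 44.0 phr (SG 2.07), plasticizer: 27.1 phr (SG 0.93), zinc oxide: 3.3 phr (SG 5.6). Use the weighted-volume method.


Sum of weights = 174.4
Volume contributions:
  polymer: 100/1.1 = 90.9091
  filler: 44.0/2.07 = 21.2560
  plasticizer: 27.1/0.93 = 29.1398
  zinc oxide: 3.3/5.6 = 0.5893
Sum of volumes = 141.8942
SG = 174.4 / 141.8942 = 1.229

SG = 1.229


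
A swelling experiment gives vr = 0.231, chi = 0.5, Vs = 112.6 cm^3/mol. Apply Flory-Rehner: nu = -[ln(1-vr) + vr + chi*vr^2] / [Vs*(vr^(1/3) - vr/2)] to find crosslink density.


ln(1 - vr) = ln(1 - 0.231) = -0.2627
Numerator = -((-0.2627) + 0.231 + 0.5 * 0.231^2) = 0.0050
Denominator = 112.6 * (0.231^(1/3) - 0.231/2) = 56.0837
nu = 0.0050 / 56.0837 = 8.8864e-05 mol/cm^3

8.8864e-05 mol/cm^3


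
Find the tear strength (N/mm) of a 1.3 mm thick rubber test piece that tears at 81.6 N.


Tear strength = force / thickness
= 81.6 / 1.3
= 62.77 N/mm

62.77 N/mm


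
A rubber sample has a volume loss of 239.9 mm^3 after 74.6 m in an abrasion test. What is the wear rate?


Rate = volume_loss / distance
= 239.9 / 74.6
= 3.216 mm^3/m

3.216 mm^3/m


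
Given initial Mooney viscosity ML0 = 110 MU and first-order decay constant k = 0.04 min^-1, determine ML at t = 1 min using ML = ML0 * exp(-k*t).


ML = ML0 * exp(-k * t)
ML = 110 * exp(-0.04 * 1)
ML = 110 * 0.9608
ML = 105.69 MU

105.69 MU


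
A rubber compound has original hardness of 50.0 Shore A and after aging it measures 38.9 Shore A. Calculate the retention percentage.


Retention = aged / original * 100
= 38.9 / 50.0 * 100
= 77.8%

77.8%


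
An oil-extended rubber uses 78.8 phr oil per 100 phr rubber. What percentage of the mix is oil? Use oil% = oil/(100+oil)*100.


Oil % = oil / (100 + oil) * 100
= 78.8 / (100 + 78.8) * 100
= 78.8 / 178.8 * 100
= 44.07%

44.07%


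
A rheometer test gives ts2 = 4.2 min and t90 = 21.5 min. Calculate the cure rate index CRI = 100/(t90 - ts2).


CRI = 100 / (t90 - ts2)
= 100 / (21.5 - 4.2)
= 100 / 17.3
= 5.78 min^-1

5.78 min^-1


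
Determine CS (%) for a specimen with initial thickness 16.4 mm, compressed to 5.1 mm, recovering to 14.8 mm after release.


CS = (t0 - recovered) / (t0 - ts) * 100
= (16.4 - 14.8) / (16.4 - 5.1) * 100
= 1.6 / 11.3 * 100
= 14.2%

14.2%


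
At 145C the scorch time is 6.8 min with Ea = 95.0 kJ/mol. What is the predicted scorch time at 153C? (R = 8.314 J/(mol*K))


Convert temperatures: T1 = 145 + 273.15 = 418.15 K, T2 = 153 + 273.15 = 426.15 K
ts2_new = 6.8 * exp(95000 / 8.314 * (1/426.15 - 1/418.15))
1/T2 - 1/T1 = -4.4895e-05
ts2_new = 4.07 min

4.07 min


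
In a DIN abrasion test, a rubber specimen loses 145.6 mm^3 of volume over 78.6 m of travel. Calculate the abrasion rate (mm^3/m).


Rate = volume_loss / distance
= 145.6 / 78.6
= 1.852 mm^3/m

1.852 mm^3/m


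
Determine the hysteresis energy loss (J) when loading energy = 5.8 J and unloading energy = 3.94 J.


Hysteresis loss = loading - unloading
= 5.8 - 3.94
= 1.86 J

1.86 J


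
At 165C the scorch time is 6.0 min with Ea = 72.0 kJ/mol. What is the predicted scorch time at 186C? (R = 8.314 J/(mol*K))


Convert temperatures: T1 = 165 + 273.15 = 438.15 K, T2 = 186 + 273.15 = 459.15 K
ts2_new = 6.0 * exp(72000 / 8.314 * (1/459.15 - 1/438.15))
1/T2 - 1/T1 = -1.0439e-04
ts2_new = 2.43 min

2.43 min


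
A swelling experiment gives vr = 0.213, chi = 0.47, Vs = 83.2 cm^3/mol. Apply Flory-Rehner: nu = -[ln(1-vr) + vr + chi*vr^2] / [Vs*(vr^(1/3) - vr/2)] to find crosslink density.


ln(1 - vr) = ln(1 - 0.213) = -0.2395
Numerator = -((-0.2395) + 0.213 + 0.47 * 0.213^2) = 0.0052
Denominator = 83.2 * (0.213^(1/3) - 0.213/2) = 40.8270
nu = 0.0052 / 40.8270 = 1.2745e-04 mol/cm^3

1.2745e-04 mol/cm^3


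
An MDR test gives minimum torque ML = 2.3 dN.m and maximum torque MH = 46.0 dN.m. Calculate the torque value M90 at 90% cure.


M90 = ML + 0.9 * (MH - ML)
M90 = 2.3 + 0.9 * (46.0 - 2.3)
M90 = 2.3 + 0.9 * 43.7
M90 = 41.63 dN.m

41.63 dN.m


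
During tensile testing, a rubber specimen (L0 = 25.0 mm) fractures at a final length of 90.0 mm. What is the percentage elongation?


Elongation = (Lf - L0) / L0 * 100
= (90.0 - 25.0) / 25.0 * 100
= 65.0 / 25.0 * 100
= 260.0%

260.0%


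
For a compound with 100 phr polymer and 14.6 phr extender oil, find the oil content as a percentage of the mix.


Oil % = oil / (100 + oil) * 100
= 14.6 / (100 + 14.6) * 100
= 14.6 / 114.6 * 100
= 12.74%

12.74%


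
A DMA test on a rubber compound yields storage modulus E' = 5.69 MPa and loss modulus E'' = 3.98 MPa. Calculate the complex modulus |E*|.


|E*| = sqrt(E'^2 + E''^2)
= sqrt(5.69^2 + 3.98^2)
= sqrt(32.3761 + 15.8404)
= 6.944 MPa

6.944 MPa


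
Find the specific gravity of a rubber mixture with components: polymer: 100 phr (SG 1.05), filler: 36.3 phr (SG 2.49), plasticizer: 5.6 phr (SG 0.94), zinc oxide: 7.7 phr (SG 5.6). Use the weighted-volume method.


Sum of weights = 149.6
Volume contributions:
  polymer: 100/1.05 = 95.2381
  filler: 36.3/2.49 = 14.5783
  plasticizer: 5.6/0.94 = 5.9574
  zinc oxide: 7.7/5.6 = 1.3750
Sum of volumes = 117.1489
SG = 149.6 / 117.1489 = 1.277

SG = 1.277


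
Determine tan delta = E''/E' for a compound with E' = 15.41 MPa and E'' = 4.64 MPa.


tan delta = E'' / E'
= 4.64 / 15.41
= 0.3011

tan delta = 0.3011


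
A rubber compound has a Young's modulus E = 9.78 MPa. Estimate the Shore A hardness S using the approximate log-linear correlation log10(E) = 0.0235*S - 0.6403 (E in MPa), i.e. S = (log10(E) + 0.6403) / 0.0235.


log10(E) = 0.0235*S - 0.6403  =>  S = (log10(E) + 0.6403) / 0.0235
log10(9.78) = 0.990339
S = (0.990339 + 0.6403) / 0.0235 = 1.630639 / 0.0235
S = 69.4

Shore A = 69.4


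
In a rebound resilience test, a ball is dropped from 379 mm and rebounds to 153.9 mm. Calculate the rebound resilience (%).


Resilience = h_rebound / h_drop * 100
= 153.9 / 379 * 100
= 40.6%

40.6%


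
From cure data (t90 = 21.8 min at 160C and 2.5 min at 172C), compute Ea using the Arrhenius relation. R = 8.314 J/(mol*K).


T1 = 433.15 K, T2 = 445.15 K
1/T1 - 1/T2 = 6.2235e-05
ln(t1/t2) = ln(21.8/2.5) = 2.1656
Ea = 8.314 * 2.1656 / 6.2235e-05 = 289304.7547 J/mol
Ea = 289.3 kJ/mol

289.3 kJ/mol


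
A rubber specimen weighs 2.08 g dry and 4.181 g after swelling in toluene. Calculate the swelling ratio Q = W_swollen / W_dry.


Q = W_swollen / W_dry
Q = 4.181 / 2.08
Q = 2.01

Q = 2.01


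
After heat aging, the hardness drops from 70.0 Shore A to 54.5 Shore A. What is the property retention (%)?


Retention = aged / original * 100
= 54.5 / 70.0 * 100
= 77.9%

77.9%


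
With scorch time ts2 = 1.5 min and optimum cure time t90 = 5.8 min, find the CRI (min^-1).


CRI = 100 / (t90 - ts2)
= 100 / (5.8 - 1.5)
= 100 / 4.3
= 23.26 min^-1

23.26 min^-1


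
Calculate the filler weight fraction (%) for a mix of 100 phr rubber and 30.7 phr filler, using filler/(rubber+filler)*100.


Filler % = filler / (rubber + filler) * 100
= 30.7 / (100 + 30.7) * 100
= 30.7 / 130.7 * 100
= 23.49%

23.49%


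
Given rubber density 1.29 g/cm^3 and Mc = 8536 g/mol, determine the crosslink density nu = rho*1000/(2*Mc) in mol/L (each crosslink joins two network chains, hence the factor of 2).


nu = rho * 1000 / (2 * Mc)
nu = 1.29 * 1000 / (2 * 8536)
nu = 1290.0 / 17072
nu = 0.0756 mol/L

0.0756 mol/L


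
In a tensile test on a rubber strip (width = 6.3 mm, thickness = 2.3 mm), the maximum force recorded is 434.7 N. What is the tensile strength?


Area = width * thickness = 6.3 * 2.3 = 14.49 mm^2
TS = force / area = 434.7 / 14.49 = 30.0 MPa

30.0 MPa


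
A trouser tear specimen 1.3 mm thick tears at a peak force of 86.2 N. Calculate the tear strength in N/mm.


Tear strength = force / thickness
= 86.2 / 1.3
= 66.31 N/mm

66.31 N/mm


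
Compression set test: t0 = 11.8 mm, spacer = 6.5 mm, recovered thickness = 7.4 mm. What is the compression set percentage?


CS = (t0 - recovered) / (t0 - ts) * 100
= (11.8 - 7.4) / (11.8 - 6.5) * 100
= 4.4 / 5.3 * 100
= 83.0%

83.0%


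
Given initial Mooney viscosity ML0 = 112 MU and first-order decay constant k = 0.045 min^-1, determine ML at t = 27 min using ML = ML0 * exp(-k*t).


ML = ML0 * exp(-k * t)
ML = 112 * exp(-0.045 * 27)
ML = 112 * 0.2967
ML = 33.23 MU

33.23 MU


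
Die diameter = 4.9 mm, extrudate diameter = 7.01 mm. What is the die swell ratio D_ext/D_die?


Die swell ratio = D_extrudate / D_die
= 7.01 / 4.9
= 1.431

Die swell = 1.431


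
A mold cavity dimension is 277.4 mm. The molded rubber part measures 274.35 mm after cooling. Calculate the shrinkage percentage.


Shrinkage = (mold - part) / mold * 100
= (277.4 - 274.35) / 277.4 * 100
= 3.05 / 277.4 * 100
= 1.1%

1.1%


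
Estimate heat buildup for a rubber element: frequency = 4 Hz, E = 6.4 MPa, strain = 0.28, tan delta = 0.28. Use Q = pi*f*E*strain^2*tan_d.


Q = pi * f * E * strain^2 * tan_d
= pi * 4 * 6.4 * 0.28^2 * 0.28
= pi * 4 * 6.4 * 0.0784 * 0.28
= 1.7655

Q = 1.7655


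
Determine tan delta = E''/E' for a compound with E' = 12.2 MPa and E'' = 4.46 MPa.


tan delta = E'' / E'
= 4.46 / 12.2
= 0.3656

tan delta = 0.3656


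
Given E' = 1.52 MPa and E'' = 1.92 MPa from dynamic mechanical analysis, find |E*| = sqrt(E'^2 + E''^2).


|E*| = sqrt(E'^2 + E''^2)
= sqrt(1.52^2 + 1.92^2)
= sqrt(2.3104 + 3.6864)
= 2.449 MPa

2.449 MPa


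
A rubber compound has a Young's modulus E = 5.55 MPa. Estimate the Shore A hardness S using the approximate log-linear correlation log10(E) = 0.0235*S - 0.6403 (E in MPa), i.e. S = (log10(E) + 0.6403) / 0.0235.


log10(E) = 0.0235*S - 0.6403  =>  S = (log10(E) + 0.6403) / 0.0235
log10(5.55) = 0.744293
S = (0.744293 + 0.6403) / 0.0235 = 1.384593 / 0.0235
S = 58.9

Shore A = 58.9


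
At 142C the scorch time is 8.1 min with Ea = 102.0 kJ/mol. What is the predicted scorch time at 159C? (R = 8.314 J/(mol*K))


Convert temperatures: T1 = 142 + 273.15 = 415.15 K, T2 = 159 + 273.15 = 432.15 K
ts2_new = 8.1 * exp(102000 / 8.314 * (1/432.15 - 1/415.15))
1/T2 - 1/T1 = -9.4757e-05
ts2_new = 2.53 min

2.53 min


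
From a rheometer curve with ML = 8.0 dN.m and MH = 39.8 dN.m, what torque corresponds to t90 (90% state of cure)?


M90 = ML + 0.9 * (MH - ML)
M90 = 8.0 + 0.9 * (39.8 - 8.0)
M90 = 8.0 + 0.9 * 31.8
M90 = 36.62 dN.m

36.62 dN.m


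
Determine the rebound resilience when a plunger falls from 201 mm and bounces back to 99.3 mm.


Resilience = h_rebound / h_drop * 100
= 99.3 / 201 * 100
= 49.4%

49.4%


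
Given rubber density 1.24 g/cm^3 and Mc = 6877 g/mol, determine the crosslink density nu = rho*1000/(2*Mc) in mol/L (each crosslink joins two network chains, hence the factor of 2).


nu = rho * 1000 / (2 * Mc)
nu = 1.24 * 1000 / (2 * 6877)
nu = 1240.0 / 13754
nu = 0.0902 mol/L

0.0902 mol/L


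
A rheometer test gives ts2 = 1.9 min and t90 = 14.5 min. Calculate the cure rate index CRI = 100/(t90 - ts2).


CRI = 100 / (t90 - ts2)
= 100 / (14.5 - 1.9)
= 100 / 12.6
= 7.94 min^-1

7.94 min^-1


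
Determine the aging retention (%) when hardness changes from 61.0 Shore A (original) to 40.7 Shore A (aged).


Retention = aged / original * 100
= 40.7 / 61.0 * 100
= 66.7%

66.7%


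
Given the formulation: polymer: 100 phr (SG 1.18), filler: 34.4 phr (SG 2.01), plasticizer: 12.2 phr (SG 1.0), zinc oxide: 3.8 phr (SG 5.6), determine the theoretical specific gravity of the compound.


Sum of weights = 150.4
Volume contributions:
  polymer: 100/1.18 = 84.7458
  filler: 34.4/2.01 = 17.1144
  plasticizer: 12.2/1.0 = 12.2000
  zinc oxide: 3.8/5.6 = 0.6786
Sum of volumes = 114.7388
SG = 150.4 / 114.7388 = 1.311

SG = 1.311


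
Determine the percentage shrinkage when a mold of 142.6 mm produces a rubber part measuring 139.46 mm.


Shrinkage = (mold - part) / mold * 100
= (142.6 - 139.46) / 142.6 * 100
= 3.14 / 142.6 * 100
= 2.2%

2.2%


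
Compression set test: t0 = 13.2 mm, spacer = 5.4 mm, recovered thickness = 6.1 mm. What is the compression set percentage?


CS = (t0 - recovered) / (t0 - ts) * 100
= (13.2 - 6.1) / (13.2 - 5.4) * 100
= 7.1 / 7.8 * 100
= 91.0%

91.0%


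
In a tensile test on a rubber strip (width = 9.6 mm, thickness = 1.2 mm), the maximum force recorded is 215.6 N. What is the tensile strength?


Area = width * thickness = 9.6 * 1.2 = 11.52 mm^2
TS = force / area = 215.6 / 11.52 = 18.72 MPa

18.72 MPa


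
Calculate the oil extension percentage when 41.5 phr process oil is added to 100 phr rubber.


Oil % = oil / (100 + oil) * 100
= 41.5 / (100 + 41.5) * 100
= 41.5 / 141.5 * 100
= 29.33%

29.33%


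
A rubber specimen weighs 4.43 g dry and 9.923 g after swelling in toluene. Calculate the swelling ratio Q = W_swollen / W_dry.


Q = W_swollen / W_dry
Q = 9.923 / 4.43
Q = 2.24

Q = 2.24


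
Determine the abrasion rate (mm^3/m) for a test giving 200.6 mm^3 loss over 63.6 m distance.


Rate = volume_loss / distance
= 200.6 / 63.6
= 3.154 mm^3/m

3.154 mm^3/m


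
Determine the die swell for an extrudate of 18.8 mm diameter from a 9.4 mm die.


Die swell ratio = D_extrudate / D_die
= 18.8 / 9.4
= 2.0

Die swell = 2.0


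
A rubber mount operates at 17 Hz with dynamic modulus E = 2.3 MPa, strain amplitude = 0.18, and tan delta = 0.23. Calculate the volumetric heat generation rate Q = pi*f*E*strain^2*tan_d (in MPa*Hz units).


Q = pi * f * E * strain^2 * tan_d
= pi * 17 * 2.3 * 0.18^2 * 0.23
= pi * 17 * 2.3 * 0.0324 * 0.23
= 0.9154

Q = 0.9154


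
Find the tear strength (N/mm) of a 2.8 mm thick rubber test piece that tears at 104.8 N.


Tear strength = force / thickness
= 104.8 / 2.8
= 37.43 N/mm

37.43 N/mm


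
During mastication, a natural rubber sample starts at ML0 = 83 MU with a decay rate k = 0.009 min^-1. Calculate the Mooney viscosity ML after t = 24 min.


ML = ML0 * exp(-k * t)
ML = 83 * exp(-0.009 * 24)
ML = 83 * 0.8057
ML = 66.88 MU

66.88 MU


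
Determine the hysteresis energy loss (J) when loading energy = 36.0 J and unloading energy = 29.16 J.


Hysteresis loss = loading - unloading
= 36.0 - 29.16
= 6.84 J

6.84 J


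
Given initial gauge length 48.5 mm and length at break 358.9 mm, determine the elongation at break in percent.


Elongation = (Lf - L0) / L0 * 100
= (358.9 - 48.5) / 48.5 * 100
= 310.4 / 48.5 * 100
= 640.0%

640.0%


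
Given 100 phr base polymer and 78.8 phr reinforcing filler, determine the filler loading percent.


Filler % = filler / (rubber + filler) * 100
= 78.8 / (100 + 78.8) * 100
= 78.8 / 178.8 * 100
= 44.07%

44.07%


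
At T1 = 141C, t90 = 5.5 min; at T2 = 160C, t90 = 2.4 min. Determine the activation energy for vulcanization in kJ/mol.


T1 = 414.15 K, T2 = 433.15 K
1/T1 - 1/T2 = 1.0592e-04
ln(t1/t2) = ln(5.5/2.4) = 0.8293
Ea = 8.314 * 0.8293 / 1.0592e-04 = 65095.8433 J/mol
Ea = 65.1 kJ/mol

65.1 kJ/mol


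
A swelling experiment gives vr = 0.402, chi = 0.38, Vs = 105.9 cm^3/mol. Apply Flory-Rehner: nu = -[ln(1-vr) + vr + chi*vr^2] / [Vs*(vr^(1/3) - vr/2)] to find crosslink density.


ln(1 - vr) = ln(1 - 0.402) = -0.5142
Numerator = -((-0.5142) + 0.402 + 0.38 * 0.402^2) = 0.0508
Denominator = 105.9 * (0.402^(1/3) - 0.402/2) = 56.8717
nu = 0.0508 / 56.8717 = 8.9245e-04 mol/cm^3

8.9245e-04 mol/cm^3


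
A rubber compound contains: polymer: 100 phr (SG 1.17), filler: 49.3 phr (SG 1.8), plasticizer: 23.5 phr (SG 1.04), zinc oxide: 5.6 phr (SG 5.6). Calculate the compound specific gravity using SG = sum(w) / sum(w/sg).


Sum of weights = 178.4
Volume contributions:
  polymer: 100/1.17 = 85.4701
  filler: 49.3/1.8 = 27.3889
  plasticizer: 23.5/1.04 = 22.5962
  zinc oxide: 5.6/5.6 = 1.0000
Sum of volumes = 136.4551
SG = 178.4 / 136.4551 = 1.307

SG = 1.307


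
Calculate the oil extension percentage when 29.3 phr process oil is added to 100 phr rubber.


Oil % = oil / (100 + oil) * 100
= 29.3 / (100 + 29.3) * 100
= 29.3 / 129.3 * 100
= 22.66%

22.66%


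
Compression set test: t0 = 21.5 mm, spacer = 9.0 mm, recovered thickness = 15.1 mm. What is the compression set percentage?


CS = (t0 - recovered) / (t0 - ts) * 100
= (21.5 - 15.1) / (21.5 - 9.0) * 100
= 6.4 / 12.5 * 100
= 51.2%

51.2%


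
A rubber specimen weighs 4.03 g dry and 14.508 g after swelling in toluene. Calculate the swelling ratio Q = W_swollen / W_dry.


Q = W_swollen / W_dry
Q = 14.508 / 4.03
Q = 3.6

Q = 3.6


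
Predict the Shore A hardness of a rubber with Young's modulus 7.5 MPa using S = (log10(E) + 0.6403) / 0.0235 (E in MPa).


log10(E) = 0.0235*S - 0.6403  =>  S = (log10(E) + 0.6403) / 0.0235
log10(7.5) = 0.875061
S = (0.875061 + 0.6403) / 0.0235 = 1.515361 / 0.0235
S = 64.5

Shore A = 64.5


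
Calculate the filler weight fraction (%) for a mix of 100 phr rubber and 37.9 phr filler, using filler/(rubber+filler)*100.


Filler % = filler / (rubber + filler) * 100
= 37.9 / (100 + 37.9) * 100
= 37.9 / 137.9 * 100
= 27.48%

27.48%


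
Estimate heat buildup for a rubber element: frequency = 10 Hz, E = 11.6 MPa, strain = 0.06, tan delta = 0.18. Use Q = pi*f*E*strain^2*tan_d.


Q = pi * f * E * strain^2 * tan_d
= pi * 10 * 11.6 * 0.06^2 * 0.18
= pi * 10 * 11.6 * 0.0036 * 0.18
= 0.2361

Q = 0.2361


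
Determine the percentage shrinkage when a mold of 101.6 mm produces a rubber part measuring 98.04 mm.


Shrinkage = (mold - part) / mold * 100
= (101.6 - 98.04) / 101.6 * 100
= 3.56 / 101.6 * 100
= 3.5%

3.5%


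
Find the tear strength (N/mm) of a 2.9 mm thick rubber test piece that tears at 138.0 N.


Tear strength = force / thickness
= 138.0 / 2.9
= 47.59 N/mm

47.59 N/mm


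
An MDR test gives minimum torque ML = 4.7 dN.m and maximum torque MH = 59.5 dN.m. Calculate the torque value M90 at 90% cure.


M90 = ML + 0.9 * (MH - ML)
M90 = 4.7 + 0.9 * (59.5 - 4.7)
M90 = 4.7 + 0.9 * 54.8
M90 = 54.02 dN.m

54.02 dN.m


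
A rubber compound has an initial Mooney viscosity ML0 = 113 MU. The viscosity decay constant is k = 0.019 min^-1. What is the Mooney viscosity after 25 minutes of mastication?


ML = ML0 * exp(-k * t)
ML = 113 * exp(-0.019 * 25)
ML = 113 * 0.6219
ML = 70.27 MU

70.27 MU


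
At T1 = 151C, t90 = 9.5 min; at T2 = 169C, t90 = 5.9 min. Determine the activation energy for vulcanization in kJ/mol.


T1 = 424.15 K, T2 = 442.15 K
1/T1 - 1/T2 = 9.5981e-05
ln(t1/t2) = ln(9.5/5.9) = 0.4763
Ea = 8.314 * 0.4763 / 9.5981e-05 = 41261.3245 J/mol
Ea = 41.26 kJ/mol

41.26 kJ/mol


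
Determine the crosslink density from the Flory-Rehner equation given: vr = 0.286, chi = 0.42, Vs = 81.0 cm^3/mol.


ln(1 - vr) = ln(1 - 0.286) = -0.3369
Numerator = -((-0.3369) + 0.286 + 0.42 * 0.286^2) = 0.0165
Denominator = 81.0 * (0.286^(1/3) - 0.286/2) = 41.7841
nu = 0.0165 / 41.7841 = 3.9532e-04 mol/cm^3

3.9532e-04 mol/cm^3


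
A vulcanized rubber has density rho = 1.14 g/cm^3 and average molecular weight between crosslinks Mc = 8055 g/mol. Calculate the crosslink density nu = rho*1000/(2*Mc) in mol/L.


nu = rho * 1000 / (2 * Mc)
nu = 1.14 * 1000 / (2 * 8055)
nu = 1140.0 / 16110
nu = 0.0708 mol/L

0.0708 mol/L


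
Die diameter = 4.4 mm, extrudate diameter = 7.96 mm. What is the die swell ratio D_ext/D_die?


Die swell ratio = D_extrudate / D_die
= 7.96 / 4.4
= 1.809

Die swell = 1.809


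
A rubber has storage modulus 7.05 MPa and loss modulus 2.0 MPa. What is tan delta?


tan delta = E'' / E'
= 2.0 / 7.05
= 0.2837

tan delta = 0.2837


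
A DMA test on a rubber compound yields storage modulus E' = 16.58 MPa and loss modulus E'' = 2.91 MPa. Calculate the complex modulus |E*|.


|E*| = sqrt(E'^2 + E''^2)
= sqrt(16.58^2 + 2.91^2)
= sqrt(274.8964 + 8.4681)
= 16.833 MPa

16.833 MPa


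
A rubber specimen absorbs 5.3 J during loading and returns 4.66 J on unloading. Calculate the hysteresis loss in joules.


Hysteresis loss = loading - unloading
= 5.3 - 4.66
= 0.64 J

0.64 J


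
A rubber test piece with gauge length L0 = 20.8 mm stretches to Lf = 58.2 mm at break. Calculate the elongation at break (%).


Elongation = (Lf - L0) / L0 * 100
= (58.2 - 20.8) / 20.8 * 100
= 37.4 / 20.8 * 100
= 179.8%

179.8%


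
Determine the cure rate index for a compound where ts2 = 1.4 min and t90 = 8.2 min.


CRI = 100 / (t90 - ts2)
= 100 / (8.2 - 1.4)
= 100 / 6.8
= 14.71 min^-1

14.71 min^-1


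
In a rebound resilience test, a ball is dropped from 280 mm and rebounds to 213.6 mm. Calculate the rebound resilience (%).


Resilience = h_rebound / h_drop * 100
= 213.6 / 280 * 100
= 76.3%

76.3%


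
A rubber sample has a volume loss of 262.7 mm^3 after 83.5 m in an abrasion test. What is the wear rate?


Rate = volume_loss / distance
= 262.7 / 83.5
= 3.146 mm^3/m

3.146 mm^3/m


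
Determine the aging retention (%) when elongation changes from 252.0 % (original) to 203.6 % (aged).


Retention = aged / original * 100
= 203.6 / 252.0 * 100
= 80.8%

80.8%


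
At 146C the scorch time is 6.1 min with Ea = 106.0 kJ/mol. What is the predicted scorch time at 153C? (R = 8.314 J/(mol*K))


Convert temperatures: T1 = 146 + 273.15 = 419.15 K, T2 = 153 + 273.15 = 426.15 K
ts2_new = 6.1 * exp(106000 / 8.314 * (1/426.15 - 1/419.15))
1/T2 - 1/T1 = -3.9189e-05
ts2_new = 3.7 min

3.7 min


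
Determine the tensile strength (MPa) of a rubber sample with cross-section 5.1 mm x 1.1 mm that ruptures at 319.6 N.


Area = width * thickness = 5.1 * 1.1 = 5.61 mm^2
TS = force / area = 319.6 / 5.61 = 56.97 MPa

56.97 MPa


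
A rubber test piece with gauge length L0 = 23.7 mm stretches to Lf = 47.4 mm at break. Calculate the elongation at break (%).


Elongation = (Lf - L0) / L0 * 100
= (47.4 - 23.7) / 23.7 * 100
= 23.7 / 23.7 * 100
= 100.0%

100.0%


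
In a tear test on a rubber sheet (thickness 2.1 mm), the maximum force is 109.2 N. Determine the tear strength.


Tear strength = force / thickness
= 109.2 / 2.1
= 52.0 N/mm

52.0 N/mm


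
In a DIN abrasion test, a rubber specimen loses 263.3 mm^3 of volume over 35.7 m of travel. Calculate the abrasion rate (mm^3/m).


Rate = volume_loss / distance
= 263.3 / 35.7
= 7.375 mm^3/m

7.375 mm^3/m


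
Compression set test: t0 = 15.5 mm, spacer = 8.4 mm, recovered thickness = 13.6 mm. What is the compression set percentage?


CS = (t0 - recovered) / (t0 - ts) * 100
= (15.5 - 13.6) / (15.5 - 8.4) * 100
= 1.9 / 7.1 * 100
= 26.8%

26.8%


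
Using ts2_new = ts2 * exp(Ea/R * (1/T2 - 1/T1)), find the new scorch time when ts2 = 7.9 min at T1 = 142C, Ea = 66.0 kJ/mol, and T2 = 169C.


Convert temperatures: T1 = 142 + 273.15 = 415.15 K, T2 = 169 + 273.15 = 442.15 K
ts2_new = 7.9 * exp(66000 / 8.314 * (1/442.15 - 1/415.15))
1/T2 - 1/T1 = -1.4709e-04
ts2_new = 2.46 min

2.46 min


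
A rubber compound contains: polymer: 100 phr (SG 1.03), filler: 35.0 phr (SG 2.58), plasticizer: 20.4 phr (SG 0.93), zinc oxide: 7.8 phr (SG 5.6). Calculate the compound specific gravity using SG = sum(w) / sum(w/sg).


Sum of weights = 163.2
Volume contributions:
  polymer: 100/1.03 = 97.0874
  filler: 35.0/2.58 = 13.5659
  plasticizer: 20.4/0.93 = 21.9355
  zinc oxide: 7.8/5.6 = 1.3929
Sum of volumes = 133.9816
SG = 163.2 / 133.9816 = 1.218

SG = 1.218


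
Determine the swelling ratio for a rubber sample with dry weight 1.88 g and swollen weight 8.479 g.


Q = W_swollen / W_dry
Q = 8.479 / 1.88
Q = 4.51

Q = 4.51


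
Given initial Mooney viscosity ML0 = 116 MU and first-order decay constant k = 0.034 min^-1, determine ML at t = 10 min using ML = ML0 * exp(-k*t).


ML = ML0 * exp(-k * t)
ML = 116 * exp(-0.034 * 10)
ML = 116 * 0.7118
ML = 82.57 MU

82.57 MU


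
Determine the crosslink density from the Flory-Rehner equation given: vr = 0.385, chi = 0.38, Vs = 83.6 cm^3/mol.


ln(1 - vr) = ln(1 - 0.385) = -0.4861
Numerator = -((-0.4861) + 0.385 + 0.38 * 0.385^2) = 0.0448
Denominator = 83.6 * (0.385^(1/3) - 0.385/2) = 44.7242
nu = 0.0448 / 44.7242 = 0.0010 mol/cm^3

0.0010 mol/cm^3


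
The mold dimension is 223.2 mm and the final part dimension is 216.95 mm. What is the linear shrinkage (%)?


Shrinkage = (mold - part) / mold * 100
= (223.2 - 216.95) / 223.2 * 100
= 6.25 / 223.2 * 100
= 2.8%

2.8%


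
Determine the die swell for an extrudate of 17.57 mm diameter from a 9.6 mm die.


Die swell ratio = D_extrudate / D_die
= 17.57 / 9.6
= 1.83

Die swell = 1.83


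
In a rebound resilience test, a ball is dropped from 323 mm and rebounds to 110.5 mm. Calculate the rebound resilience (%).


Resilience = h_rebound / h_drop * 100
= 110.5 / 323 * 100
= 34.2%

34.2%


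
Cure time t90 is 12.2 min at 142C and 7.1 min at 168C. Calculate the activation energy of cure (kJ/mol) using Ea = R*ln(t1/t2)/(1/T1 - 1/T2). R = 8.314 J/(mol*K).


T1 = 415.15 K, T2 = 441.15 K
1/T1 - 1/T2 = 1.4197e-04
ln(t1/t2) = ln(12.2/7.1) = 0.5413
Ea = 8.314 * 0.5413 / 1.4197e-04 = 31702.9046 J/mol
Ea = 31.7 kJ/mol

31.7 kJ/mol


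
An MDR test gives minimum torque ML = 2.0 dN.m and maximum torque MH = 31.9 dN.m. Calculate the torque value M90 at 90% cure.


M90 = ML + 0.9 * (MH - ML)
M90 = 2.0 + 0.9 * (31.9 - 2.0)
M90 = 2.0 + 0.9 * 29.9
M90 = 28.91 dN.m

28.91 dN.m


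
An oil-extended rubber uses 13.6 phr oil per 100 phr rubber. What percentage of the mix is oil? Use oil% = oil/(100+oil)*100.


Oil % = oil / (100 + oil) * 100
= 13.6 / (100 + 13.6) * 100
= 13.6 / 113.6 * 100
= 11.97%

11.97%


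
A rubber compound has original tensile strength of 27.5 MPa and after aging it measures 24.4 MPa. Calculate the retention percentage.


Retention = aged / original * 100
= 24.4 / 27.5 * 100
= 88.7%

88.7%


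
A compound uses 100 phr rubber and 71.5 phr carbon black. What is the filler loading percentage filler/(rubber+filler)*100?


Filler % = filler / (rubber + filler) * 100
= 71.5 / (100 + 71.5) * 100
= 71.5 / 171.5 * 100
= 41.69%

41.69%


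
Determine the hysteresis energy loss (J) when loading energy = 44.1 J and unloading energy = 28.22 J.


Hysteresis loss = loading - unloading
= 44.1 - 28.22
= 15.88 J

15.88 J


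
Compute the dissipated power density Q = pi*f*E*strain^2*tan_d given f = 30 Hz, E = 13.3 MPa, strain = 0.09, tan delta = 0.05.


Q = pi * f * E * strain^2 * tan_d
= pi * 30 * 13.3 * 0.09^2 * 0.05
= pi * 30 * 13.3 * 0.0081 * 0.05
= 0.5077

Q = 0.5077


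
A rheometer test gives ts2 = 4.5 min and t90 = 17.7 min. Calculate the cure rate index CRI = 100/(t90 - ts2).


CRI = 100 / (t90 - ts2)
= 100 / (17.7 - 4.5)
= 100 / 13.2
= 7.58 min^-1

7.58 min^-1


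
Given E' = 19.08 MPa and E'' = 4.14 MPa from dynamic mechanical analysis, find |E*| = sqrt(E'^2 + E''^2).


|E*| = sqrt(E'^2 + E''^2)
= sqrt(19.08^2 + 4.14^2)
= sqrt(364.0464 + 17.1396)
= 19.524 MPa

19.524 MPa


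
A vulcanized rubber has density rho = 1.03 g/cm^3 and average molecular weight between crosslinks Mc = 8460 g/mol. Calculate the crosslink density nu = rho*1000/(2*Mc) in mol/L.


nu = rho * 1000 / (2 * Mc)
nu = 1.03 * 1000 / (2 * 8460)
nu = 1030.0 / 16920
nu = 0.0609 mol/L

0.0609 mol/L


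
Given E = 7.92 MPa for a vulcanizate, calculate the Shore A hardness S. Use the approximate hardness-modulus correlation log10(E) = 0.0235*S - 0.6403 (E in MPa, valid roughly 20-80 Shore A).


log10(E) = 0.0235*S - 0.6403  =>  S = (log10(E) + 0.6403) / 0.0235
log10(7.92) = 0.898725
S = (0.898725 + 0.6403) / 0.0235 = 1.539025 / 0.0235
S = 65.5

Shore A = 65.5


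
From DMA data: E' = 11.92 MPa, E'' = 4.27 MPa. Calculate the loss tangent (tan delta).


tan delta = E'' / E'
= 4.27 / 11.92
= 0.3582

tan delta = 0.3582


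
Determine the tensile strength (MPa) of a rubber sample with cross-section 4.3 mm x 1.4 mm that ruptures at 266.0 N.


Area = width * thickness = 4.3 * 1.4 = 6.02 mm^2
TS = force / area = 266.0 / 6.02 = 44.19 MPa

44.19 MPa
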